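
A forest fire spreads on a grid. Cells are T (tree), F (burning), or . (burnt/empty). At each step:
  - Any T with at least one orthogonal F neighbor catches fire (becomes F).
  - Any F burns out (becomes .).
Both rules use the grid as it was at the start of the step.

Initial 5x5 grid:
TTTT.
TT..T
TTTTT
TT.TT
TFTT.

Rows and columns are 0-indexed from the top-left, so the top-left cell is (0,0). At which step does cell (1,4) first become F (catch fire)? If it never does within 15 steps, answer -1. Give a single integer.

Step 1: cell (1,4)='T' (+3 fires, +1 burnt)
Step 2: cell (1,4)='T' (+3 fires, +3 burnt)
Step 3: cell (1,4)='T' (+4 fires, +3 burnt)
Step 4: cell (1,4)='T' (+4 fires, +4 burnt)
Step 5: cell (1,4)='T' (+3 fires, +4 burnt)
Step 6: cell (1,4)='F' (+2 fires, +3 burnt)
  -> target ignites at step 6
Step 7: cell (1,4)='.' (+0 fires, +2 burnt)
  fire out at step 7

6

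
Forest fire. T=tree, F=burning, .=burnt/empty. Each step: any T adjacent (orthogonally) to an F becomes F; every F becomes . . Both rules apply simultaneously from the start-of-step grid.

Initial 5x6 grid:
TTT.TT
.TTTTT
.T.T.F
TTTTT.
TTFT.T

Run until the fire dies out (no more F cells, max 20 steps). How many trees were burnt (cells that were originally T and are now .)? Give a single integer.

Answer: 20

Derivation:
Step 1: +4 fires, +2 burnt (F count now 4)
Step 2: +5 fires, +4 burnt (F count now 5)
Step 3: +6 fires, +5 burnt (F count now 6)
Step 4: +2 fires, +6 burnt (F count now 2)
Step 5: +2 fires, +2 burnt (F count now 2)
Step 6: +1 fires, +2 burnt (F count now 1)
Step 7: +0 fires, +1 burnt (F count now 0)
Fire out after step 7
Initially T: 21, now '.': 29
Total burnt (originally-T cells now '.'): 20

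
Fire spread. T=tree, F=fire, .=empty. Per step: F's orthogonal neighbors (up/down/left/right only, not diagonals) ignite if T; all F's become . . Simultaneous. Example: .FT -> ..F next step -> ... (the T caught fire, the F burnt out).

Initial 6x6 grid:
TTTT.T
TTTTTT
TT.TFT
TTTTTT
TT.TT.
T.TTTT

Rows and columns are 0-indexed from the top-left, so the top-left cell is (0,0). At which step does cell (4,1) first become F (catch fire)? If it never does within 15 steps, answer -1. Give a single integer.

Step 1: cell (4,1)='T' (+4 fires, +1 burnt)
Step 2: cell (4,1)='T' (+5 fires, +4 burnt)
Step 3: cell (4,1)='T' (+6 fires, +5 burnt)
Step 4: cell (4,1)='T' (+5 fires, +6 burnt)
Step 5: cell (4,1)='F' (+6 fires, +5 burnt)
  -> target ignites at step 5
Step 6: cell (4,1)='.' (+3 fires, +6 burnt)
Step 7: cell (4,1)='.' (+1 fires, +3 burnt)
Step 8: cell (4,1)='.' (+0 fires, +1 burnt)
  fire out at step 8

5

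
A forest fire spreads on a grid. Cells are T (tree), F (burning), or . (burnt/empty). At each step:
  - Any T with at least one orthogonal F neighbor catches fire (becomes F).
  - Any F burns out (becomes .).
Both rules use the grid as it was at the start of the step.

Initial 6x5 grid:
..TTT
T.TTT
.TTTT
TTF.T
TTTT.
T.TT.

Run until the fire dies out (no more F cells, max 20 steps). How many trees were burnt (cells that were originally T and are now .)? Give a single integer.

Step 1: +3 fires, +1 burnt (F count now 3)
Step 2: +7 fires, +3 burnt (F count now 7)
Step 3: +5 fires, +7 burnt (F count now 5)
Step 4: +4 fires, +5 burnt (F count now 4)
Step 5: +1 fires, +4 burnt (F count now 1)
Step 6: +0 fires, +1 burnt (F count now 0)
Fire out after step 6
Initially T: 21, now '.': 29
Total burnt (originally-T cells now '.'): 20

Answer: 20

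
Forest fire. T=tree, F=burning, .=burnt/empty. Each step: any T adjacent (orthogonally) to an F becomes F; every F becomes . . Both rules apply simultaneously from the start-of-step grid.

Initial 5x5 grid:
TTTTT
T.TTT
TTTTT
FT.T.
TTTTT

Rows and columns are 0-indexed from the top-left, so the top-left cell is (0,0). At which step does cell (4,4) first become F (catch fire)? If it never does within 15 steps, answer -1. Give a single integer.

Step 1: cell (4,4)='T' (+3 fires, +1 burnt)
Step 2: cell (4,4)='T' (+3 fires, +3 burnt)
Step 3: cell (4,4)='T' (+3 fires, +3 burnt)
Step 4: cell (4,4)='T' (+4 fires, +3 burnt)
Step 5: cell (4,4)='F' (+5 fires, +4 burnt)
  -> target ignites at step 5
Step 6: cell (4,4)='.' (+2 fires, +5 burnt)
Step 7: cell (4,4)='.' (+1 fires, +2 burnt)
Step 8: cell (4,4)='.' (+0 fires, +1 burnt)
  fire out at step 8

5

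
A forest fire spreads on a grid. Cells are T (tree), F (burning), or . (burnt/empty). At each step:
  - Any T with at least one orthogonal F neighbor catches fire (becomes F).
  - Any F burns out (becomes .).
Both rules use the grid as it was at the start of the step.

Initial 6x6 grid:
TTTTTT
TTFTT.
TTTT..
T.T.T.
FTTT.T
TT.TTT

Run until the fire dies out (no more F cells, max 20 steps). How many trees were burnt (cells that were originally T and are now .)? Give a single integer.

Answer: 25

Derivation:
Step 1: +7 fires, +2 burnt (F count now 7)
Step 2: +10 fires, +7 burnt (F count now 10)
Step 3: +3 fires, +10 burnt (F count now 3)
Step 4: +2 fires, +3 burnt (F count now 2)
Step 5: +1 fires, +2 burnt (F count now 1)
Step 6: +1 fires, +1 burnt (F count now 1)
Step 7: +1 fires, +1 burnt (F count now 1)
Step 8: +0 fires, +1 burnt (F count now 0)
Fire out after step 8
Initially T: 26, now '.': 35
Total burnt (originally-T cells now '.'): 25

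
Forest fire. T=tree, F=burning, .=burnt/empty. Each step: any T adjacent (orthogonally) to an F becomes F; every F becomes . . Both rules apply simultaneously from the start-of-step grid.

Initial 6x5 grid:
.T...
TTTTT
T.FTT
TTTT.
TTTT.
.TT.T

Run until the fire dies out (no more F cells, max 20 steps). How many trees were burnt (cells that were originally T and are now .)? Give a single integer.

Answer: 19

Derivation:
Step 1: +3 fires, +1 burnt (F count now 3)
Step 2: +6 fires, +3 burnt (F count now 6)
Step 3: +7 fires, +6 burnt (F count now 7)
Step 4: +3 fires, +7 burnt (F count now 3)
Step 5: +0 fires, +3 burnt (F count now 0)
Fire out after step 5
Initially T: 20, now '.': 29
Total burnt (originally-T cells now '.'): 19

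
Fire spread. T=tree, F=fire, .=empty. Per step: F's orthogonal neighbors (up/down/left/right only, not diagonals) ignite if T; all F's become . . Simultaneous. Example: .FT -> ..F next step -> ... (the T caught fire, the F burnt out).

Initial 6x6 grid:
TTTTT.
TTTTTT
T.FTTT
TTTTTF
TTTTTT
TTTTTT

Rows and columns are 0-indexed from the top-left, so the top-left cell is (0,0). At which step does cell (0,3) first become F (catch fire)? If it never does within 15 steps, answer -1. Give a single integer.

Step 1: cell (0,3)='T' (+6 fires, +2 burnt)
Step 2: cell (0,3)='T' (+10 fires, +6 burnt)
Step 3: cell (0,3)='F' (+9 fires, +10 burnt)
  -> target ignites at step 3
Step 4: cell (0,3)='.' (+6 fires, +9 burnt)
Step 5: cell (0,3)='.' (+1 fires, +6 burnt)
Step 6: cell (0,3)='.' (+0 fires, +1 burnt)
  fire out at step 6

3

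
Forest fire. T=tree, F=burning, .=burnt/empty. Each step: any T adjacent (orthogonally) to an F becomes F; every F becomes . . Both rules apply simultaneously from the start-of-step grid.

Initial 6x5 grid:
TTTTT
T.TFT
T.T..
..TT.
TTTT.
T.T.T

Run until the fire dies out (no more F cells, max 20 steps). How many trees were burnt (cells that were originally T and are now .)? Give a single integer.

Answer: 18

Derivation:
Step 1: +3 fires, +1 burnt (F count now 3)
Step 2: +3 fires, +3 burnt (F count now 3)
Step 3: +2 fires, +3 burnt (F count now 2)
Step 4: +3 fires, +2 burnt (F count now 3)
Step 5: +4 fires, +3 burnt (F count now 4)
Step 6: +2 fires, +4 burnt (F count now 2)
Step 7: +1 fires, +2 burnt (F count now 1)
Step 8: +0 fires, +1 burnt (F count now 0)
Fire out after step 8
Initially T: 19, now '.': 29
Total burnt (originally-T cells now '.'): 18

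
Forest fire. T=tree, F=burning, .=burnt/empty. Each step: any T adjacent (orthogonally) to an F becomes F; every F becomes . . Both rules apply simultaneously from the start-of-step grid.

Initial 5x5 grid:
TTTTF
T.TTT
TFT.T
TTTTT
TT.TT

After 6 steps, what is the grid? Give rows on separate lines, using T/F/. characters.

Step 1: 5 trees catch fire, 2 burn out
  TTTF.
  T.TTF
  F.F.T
  TFTTT
  TT.TT
Step 2: 8 trees catch fire, 5 burn out
  TTF..
  F.FF.
  ....F
  F.FTT
  TF.TT
Step 3: 5 trees catch fire, 8 burn out
  FF...
  .....
  .....
  ...FF
  F..TT
Step 4: 2 trees catch fire, 5 burn out
  .....
  .....
  .....
  .....
  ...FF
Step 5: 0 trees catch fire, 2 burn out
  .....
  .....
  .....
  .....
  .....
Step 6: 0 trees catch fire, 0 burn out
  .....
  .....
  .....
  .....
  .....

.....
.....
.....
.....
.....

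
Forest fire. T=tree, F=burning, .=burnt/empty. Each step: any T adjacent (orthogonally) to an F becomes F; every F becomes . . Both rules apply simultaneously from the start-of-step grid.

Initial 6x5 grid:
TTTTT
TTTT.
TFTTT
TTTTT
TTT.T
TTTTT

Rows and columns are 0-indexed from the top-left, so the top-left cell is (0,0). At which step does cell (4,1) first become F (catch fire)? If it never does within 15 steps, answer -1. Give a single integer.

Step 1: cell (4,1)='T' (+4 fires, +1 burnt)
Step 2: cell (4,1)='F' (+7 fires, +4 burnt)
  -> target ignites at step 2
Step 3: cell (4,1)='.' (+8 fires, +7 burnt)
Step 4: cell (4,1)='.' (+4 fires, +8 burnt)
Step 5: cell (4,1)='.' (+3 fires, +4 burnt)
Step 6: cell (4,1)='.' (+1 fires, +3 burnt)
Step 7: cell (4,1)='.' (+0 fires, +1 burnt)
  fire out at step 7

2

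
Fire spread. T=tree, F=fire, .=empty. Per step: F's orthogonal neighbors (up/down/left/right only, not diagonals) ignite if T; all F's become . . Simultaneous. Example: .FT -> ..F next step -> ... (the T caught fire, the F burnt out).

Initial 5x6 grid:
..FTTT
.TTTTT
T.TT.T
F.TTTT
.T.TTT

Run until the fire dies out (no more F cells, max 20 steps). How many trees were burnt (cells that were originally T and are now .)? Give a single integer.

Step 1: +3 fires, +2 burnt (F count now 3)
Step 2: +4 fires, +3 burnt (F count now 4)
Step 3: +4 fires, +4 burnt (F count now 4)
Step 4: +2 fires, +4 burnt (F count now 2)
Step 5: +3 fires, +2 burnt (F count now 3)
Step 6: +2 fires, +3 burnt (F count now 2)
Step 7: +1 fires, +2 burnt (F count now 1)
Step 8: +0 fires, +1 burnt (F count now 0)
Fire out after step 8
Initially T: 20, now '.': 29
Total burnt (originally-T cells now '.'): 19

Answer: 19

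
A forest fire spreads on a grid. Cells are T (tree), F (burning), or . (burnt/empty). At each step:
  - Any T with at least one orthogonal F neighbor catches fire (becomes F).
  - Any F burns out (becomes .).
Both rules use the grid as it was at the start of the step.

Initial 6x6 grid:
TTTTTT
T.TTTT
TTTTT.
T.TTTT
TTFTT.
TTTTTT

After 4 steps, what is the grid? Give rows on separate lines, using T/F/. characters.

Step 1: 4 trees catch fire, 1 burn out
  TTTTTT
  T.TTTT
  TTTTT.
  T.FTTT
  TF.FT.
  TTFTTT
Step 2: 6 trees catch fire, 4 burn out
  TTTTTT
  T.TTTT
  TTFTT.
  T..FTT
  F...F.
  TF.FTT
Step 3: 7 trees catch fire, 6 burn out
  TTTTTT
  T.FTTT
  TF.FT.
  F...FT
  ......
  F...FT
Step 4: 6 trees catch fire, 7 burn out
  TTFTTT
  T..FTT
  F...F.
  .....F
  ......
  .....F

TTFTTT
T..FTT
F...F.
.....F
......
.....F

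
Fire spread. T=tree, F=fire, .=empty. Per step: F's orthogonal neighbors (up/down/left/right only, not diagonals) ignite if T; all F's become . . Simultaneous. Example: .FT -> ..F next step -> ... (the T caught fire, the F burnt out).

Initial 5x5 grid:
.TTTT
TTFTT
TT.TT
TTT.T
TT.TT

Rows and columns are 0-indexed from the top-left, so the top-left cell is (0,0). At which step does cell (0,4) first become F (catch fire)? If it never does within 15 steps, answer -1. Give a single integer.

Step 1: cell (0,4)='T' (+3 fires, +1 burnt)
Step 2: cell (0,4)='T' (+6 fires, +3 burnt)
Step 3: cell (0,4)='F' (+4 fires, +6 burnt)
  -> target ignites at step 3
Step 4: cell (0,4)='.' (+4 fires, +4 burnt)
Step 5: cell (0,4)='.' (+2 fires, +4 burnt)
Step 6: cell (0,4)='.' (+1 fires, +2 burnt)
Step 7: cell (0,4)='.' (+0 fires, +1 burnt)
  fire out at step 7

3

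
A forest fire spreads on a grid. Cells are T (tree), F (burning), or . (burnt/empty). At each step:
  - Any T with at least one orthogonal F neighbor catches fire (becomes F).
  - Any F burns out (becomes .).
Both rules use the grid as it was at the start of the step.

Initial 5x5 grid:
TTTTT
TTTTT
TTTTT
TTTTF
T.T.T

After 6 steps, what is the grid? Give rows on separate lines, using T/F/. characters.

Step 1: 3 trees catch fire, 1 burn out
  TTTTT
  TTTTT
  TTTTF
  TTTF.
  T.T.F
Step 2: 3 trees catch fire, 3 burn out
  TTTTT
  TTTTF
  TTTF.
  TTF..
  T.T..
Step 3: 5 trees catch fire, 3 burn out
  TTTTF
  TTTF.
  TTF..
  TF...
  T.F..
Step 4: 4 trees catch fire, 5 burn out
  TTTF.
  TTF..
  TF...
  F....
  T....
Step 5: 4 trees catch fire, 4 burn out
  TTF..
  TF...
  F....
  .....
  F....
Step 6: 2 trees catch fire, 4 burn out
  TF...
  F....
  .....
  .....
  .....

TF...
F....
.....
.....
.....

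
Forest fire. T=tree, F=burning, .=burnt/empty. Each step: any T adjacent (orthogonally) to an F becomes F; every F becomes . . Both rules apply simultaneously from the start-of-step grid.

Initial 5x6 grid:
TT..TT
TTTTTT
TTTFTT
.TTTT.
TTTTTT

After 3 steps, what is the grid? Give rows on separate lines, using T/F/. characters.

Step 1: 4 trees catch fire, 1 burn out
  TT..TT
  TTTFTT
  TTF.FT
  .TTFT.
  TTTTTT
Step 2: 7 trees catch fire, 4 burn out
  TT..TT
  TTF.FT
  TF...F
  .TF.F.
  TTTFTT
Step 3: 7 trees catch fire, 7 burn out
  TT..FT
  TF...F
  F.....
  .F....
  TTF.FT

TT..FT
TF...F
F.....
.F....
TTF.FT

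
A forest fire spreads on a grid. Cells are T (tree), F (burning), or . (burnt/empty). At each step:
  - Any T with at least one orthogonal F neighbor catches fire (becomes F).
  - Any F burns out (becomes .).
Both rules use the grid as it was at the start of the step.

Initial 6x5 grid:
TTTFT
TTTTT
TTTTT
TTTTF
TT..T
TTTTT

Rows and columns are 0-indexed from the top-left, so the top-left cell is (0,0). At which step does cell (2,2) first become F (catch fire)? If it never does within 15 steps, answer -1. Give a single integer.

Step 1: cell (2,2)='T' (+6 fires, +2 burnt)
Step 2: cell (2,2)='T' (+6 fires, +6 burnt)
Step 3: cell (2,2)='F' (+5 fires, +6 burnt)
  -> target ignites at step 3
Step 4: cell (2,2)='.' (+5 fires, +5 burnt)
Step 5: cell (2,2)='.' (+3 fires, +5 burnt)
Step 6: cell (2,2)='.' (+1 fires, +3 burnt)
Step 7: cell (2,2)='.' (+0 fires, +1 burnt)
  fire out at step 7

3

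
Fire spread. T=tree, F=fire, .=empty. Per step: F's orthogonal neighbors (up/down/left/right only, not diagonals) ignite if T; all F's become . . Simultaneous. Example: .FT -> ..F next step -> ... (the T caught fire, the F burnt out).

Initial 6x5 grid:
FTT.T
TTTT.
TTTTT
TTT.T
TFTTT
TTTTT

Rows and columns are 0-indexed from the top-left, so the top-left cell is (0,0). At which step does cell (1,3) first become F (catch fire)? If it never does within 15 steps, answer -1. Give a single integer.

Step 1: cell (1,3)='T' (+6 fires, +2 burnt)
Step 2: cell (1,3)='T' (+9 fires, +6 burnt)
Step 3: cell (1,3)='T' (+4 fires, +9 burnt)
Step 4: cell (1,3)='F' (+4 fires, +4 burnt)
  -> target ignites at step 4
Step 5: cell (1,3)='.' (+1 fires, +4 burnt)
Step 6: cell (1,3)='.' (+0 fires, +1 burnt)
  fire out at step 6

4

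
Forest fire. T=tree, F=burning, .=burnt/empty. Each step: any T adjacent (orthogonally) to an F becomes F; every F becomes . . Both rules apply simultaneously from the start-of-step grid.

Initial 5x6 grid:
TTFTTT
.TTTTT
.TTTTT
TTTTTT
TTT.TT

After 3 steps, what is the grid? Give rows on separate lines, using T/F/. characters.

Step 1: 3 trees catch fire, 1 burn out
  TF.FTT
  .TFTTT
  .TTTTT
  TTTTTT
  TTT.TT
Step 2: 5 trees catch fire, 3 burn out
  F...FT
  .F.FTT
  .TFTTT
  TTTTTT
  TTT.TT
Step 3: 5 trees catch fire, 5 burn out
  .....F
  ....FT
  .F.FTT
  TTFTTT
  TTT.TT

.....F
....FT
.F.FTT
TTFTTT
TTT.TT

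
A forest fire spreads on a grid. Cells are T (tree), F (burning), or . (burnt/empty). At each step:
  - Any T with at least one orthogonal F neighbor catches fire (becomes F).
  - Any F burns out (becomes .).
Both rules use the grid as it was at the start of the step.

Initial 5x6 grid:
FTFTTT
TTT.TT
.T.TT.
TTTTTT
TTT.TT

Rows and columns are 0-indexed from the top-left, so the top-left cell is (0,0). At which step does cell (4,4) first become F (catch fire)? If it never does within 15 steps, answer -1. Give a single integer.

Step 1: cell (4,4)='T' (+4 fires, +2 burnt)
Step 2: cell (4,4)='T' (+2 fires, +4 burnt)
Step 3: cell (4,4)='T' (+3 fires, +2 burnt)
Step 4: cell (4,4)='T' (+3 fires, +3 burnt)
Step 5: cell (4,4)='T' (+5 fires, +3 burnt)
Step 6: cell (4,4)='F' (+5 fires, +5 burnt)
  -> target ignites at step 6
Step 7: cell (4,4)='.' (+1 fires, +5 burnt)
Step 8: cell (4,4)='.' (+0 fires, +1 burnt)
  fire out at step 8

6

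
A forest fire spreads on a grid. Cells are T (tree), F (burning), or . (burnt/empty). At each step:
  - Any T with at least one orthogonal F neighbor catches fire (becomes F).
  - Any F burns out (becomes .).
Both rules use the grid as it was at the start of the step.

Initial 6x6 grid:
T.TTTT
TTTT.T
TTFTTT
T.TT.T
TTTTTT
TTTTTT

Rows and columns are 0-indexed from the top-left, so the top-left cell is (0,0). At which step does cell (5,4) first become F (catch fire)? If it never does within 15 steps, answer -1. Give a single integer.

Step 1: cell (5,4)='T' (+4 fires, +1 burnt)
Step 2: cell (5,4)='T' (+7 fires, +4 burnt)
Step 3: cell (5,4)='T' (+7 fires, +7 burnt)
Step 4: cell (5,4)='T' (+8 fires, +7 burnt)
Step 5: cell (5,4)='F' (+4 fires, +8 burnt)
  -> target ignites at step 5
Step 6: cell (5,4)='.' (+1 fires, +4 burnt)
Step 7: cell (5,4)='.' (+0 fires, +1 burnt)
  fire out at step 7

5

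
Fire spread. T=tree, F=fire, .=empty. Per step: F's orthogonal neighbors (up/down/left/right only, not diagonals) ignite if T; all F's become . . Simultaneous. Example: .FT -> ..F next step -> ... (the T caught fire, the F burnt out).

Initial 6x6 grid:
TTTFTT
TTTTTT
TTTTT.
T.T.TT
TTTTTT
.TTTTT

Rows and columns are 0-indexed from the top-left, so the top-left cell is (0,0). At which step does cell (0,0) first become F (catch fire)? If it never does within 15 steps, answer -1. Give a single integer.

Step 1: cell (0,0)='T' (+3 fires, +1 burnt)
Step 2: cell (0,0)='T' (+5 fires, +3 burnt)
Step 3: cell (0,0)='F' (+5 fires, +5 burnt)
  -> target ignites at step 3
Step 4: cell (0,0)='.' (+4 fires, +5 burnt)
Step 5: cell (0,0)='.' (+4 fires, +4 burnt)
Step 6: cell (0,0)='.' (+6 fires, +4 burnt)
Step 7: cell (0,0)='.' (+4 fires, +6 burnt)
Step 8: cell (0,0)='.' (+0 fires, +4 burnt)
  fire out at step 8

3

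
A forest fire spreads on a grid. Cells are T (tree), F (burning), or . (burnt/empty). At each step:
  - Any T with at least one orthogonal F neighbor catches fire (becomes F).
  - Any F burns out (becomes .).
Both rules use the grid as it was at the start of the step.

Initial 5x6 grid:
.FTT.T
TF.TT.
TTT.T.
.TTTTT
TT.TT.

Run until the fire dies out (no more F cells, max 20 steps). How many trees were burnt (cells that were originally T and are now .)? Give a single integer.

Answer: 18

Derivation:
Step 1: +3 fires, +2 burnt (F count now 3)
Step 2: +4 fires, +3 burnt (F count now 4)
Step 3: +3 fires, +4 burnt (F count now 3)
Step 4: +3 fires, +3 burnt (F count now 3)
Step 5: +3 fires, +3 burnt (F count now 3)
Step 6: +2 fires, +3 burnt (F count now 2)
Step 7: +0 fires, +2 burnt (F count now 0)
Fire out after step 7
Initially T: 19, now '.': 29
Total burnt (originally-T cells now '.'): 18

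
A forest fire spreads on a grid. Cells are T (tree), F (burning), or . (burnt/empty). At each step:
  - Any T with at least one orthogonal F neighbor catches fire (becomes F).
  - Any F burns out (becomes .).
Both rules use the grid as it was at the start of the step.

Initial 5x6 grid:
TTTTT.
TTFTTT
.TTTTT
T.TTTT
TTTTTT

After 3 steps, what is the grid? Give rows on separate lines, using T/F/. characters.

Step 1: 4 trees catch fire, 1 burn out
  TTFTT.
  TF.FTT
  .TFTTT
  T.TTTT
  TTTTTT
Step 2: 7 trees catch fire, 4 burn out
  TF.FT.
  F...FT
  .F.FTT
  T.FTTT
  TTTTTT
Step 3: 6 trees catch fire, 7 burn out
  F...F.
  .....F
  ....FT
  T..FTT
  TTFTTT

F...F.
.....F
....FT
T..FTT
TTFTTT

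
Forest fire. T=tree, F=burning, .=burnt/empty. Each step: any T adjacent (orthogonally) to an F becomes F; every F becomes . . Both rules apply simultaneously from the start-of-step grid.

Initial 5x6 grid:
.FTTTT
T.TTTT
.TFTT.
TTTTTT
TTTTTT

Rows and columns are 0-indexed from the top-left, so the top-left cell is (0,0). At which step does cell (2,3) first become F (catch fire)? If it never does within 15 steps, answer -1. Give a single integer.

Step 1: cell (2,3)='F' (+5 fires, +2 burnt)
  -> target ignites at step 1
Step 2: cell (2,3)='.' (+6 fires, +5 burnt)
Step 3: cell (2,3)='.' (+6 fires, +6 burnt)
Step 4: cell (2,3)='.' (+5 fires, +6 burnt)
Step 5: cell (2,3)='.' (+1 fires, +5 burnt)
Step 6: cell (2,3)='.' (+0 fires, +1 burnt)
  fire out at step 6

1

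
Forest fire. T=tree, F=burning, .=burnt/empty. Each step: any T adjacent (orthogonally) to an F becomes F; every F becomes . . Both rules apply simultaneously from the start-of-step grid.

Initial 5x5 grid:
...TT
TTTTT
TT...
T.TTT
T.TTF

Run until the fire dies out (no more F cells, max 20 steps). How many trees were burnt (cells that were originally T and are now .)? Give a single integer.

Step 1: +2 fires, +1 burnt (F count now 2)
Step 2: +2 fires, +2 burnt (F count now 2)
Step 3: +1 fires, +2 burnt (F count now 1)
Step 4: +0 fires, +1 burnt (F count now 0)
Fire out after step 4
Initially T: 16, now '.': 14
Total burnt (originally-T cells now '.'): 5

Answer: 5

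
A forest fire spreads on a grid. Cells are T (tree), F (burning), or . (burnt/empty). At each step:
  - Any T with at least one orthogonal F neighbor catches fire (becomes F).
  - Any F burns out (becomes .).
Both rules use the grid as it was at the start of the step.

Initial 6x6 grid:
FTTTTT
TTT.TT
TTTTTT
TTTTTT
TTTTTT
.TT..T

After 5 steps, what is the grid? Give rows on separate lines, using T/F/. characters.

Step 1: 2 trees catch fire, 1 burn out
  .FTTTT
  FTT.TT
  TTTTTT
  TTTTTT
  TTTTTT
  .TT..T
Step 2: 3 trees catch fire, 2 burn out
  ..FTTT
  .FT.TT
  FTTTTT
  TTTTTT
  TTTTTT
  .TT..T
Step 3: 4 trees catch fire, 3 burn out
  ...FTT
  ..F.TT
  .FTTTT
  FTTTTT
  TTTTTT
  .TT..T
Step 4: 4 trees catch fire, 4 burn out
  ....FT
  ....TT
  ..FTTT
  .FTTTT
  FTTTTT
  .TT..T
Step 5: 5 trees catch fire, 4 burn out
  .....F
  ....FT
  ...FTT
  ..FTTT
  .FTTTT
  .TT..T

.....F
....FT
...FTT
..FTTT
.FTTTT
.TT..T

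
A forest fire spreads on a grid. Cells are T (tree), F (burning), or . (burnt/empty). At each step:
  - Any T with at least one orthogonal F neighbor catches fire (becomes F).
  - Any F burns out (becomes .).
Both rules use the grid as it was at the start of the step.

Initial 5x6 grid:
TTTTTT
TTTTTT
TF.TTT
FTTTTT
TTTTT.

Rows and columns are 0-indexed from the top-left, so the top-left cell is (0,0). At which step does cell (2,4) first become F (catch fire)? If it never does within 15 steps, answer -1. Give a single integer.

Step 1: cell (2,4)='T' (+4 fires, +2 burnt)
Step 2: cell (2,4)='T' (+5 fires, +4 burnt)
Step 3: cell (2,4)='T' (+5 fires, +5 burnt)
Step 4: cell (2,4)='T' (+5 fires, +5 burnt)
Step 5: cell (2,4)='F' (+5 fires, +5 burnt)
  -> target ignites at step 5
Step 6: cell (2,4)='.' (+2 fires, +5 burnt)
Step 7: cell (2,4)='.' (+0 fires, +2 burnt)
  fire out at step 7

5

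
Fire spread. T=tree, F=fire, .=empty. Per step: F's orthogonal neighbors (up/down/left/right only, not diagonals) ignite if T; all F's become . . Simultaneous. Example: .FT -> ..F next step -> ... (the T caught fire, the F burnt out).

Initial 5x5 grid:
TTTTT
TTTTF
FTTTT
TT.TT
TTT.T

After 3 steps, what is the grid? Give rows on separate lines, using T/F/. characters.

Step 1: 6 trees catch fire, 2 burn out
  TTTTF
  FTTF.
  .FTTF
  FT.TT
  TTT.T
Step 2: 9 trees catch fire, 6 burn out
  FTTF.
  .FF..
  ..FF.
  .F.TF
  FTT.T
Step 3: 5 trees catch fire, 9 burn out
  .FF..
  .....
  .....
  ...F.
  .FT.F

.FF..
.....
.....
...F.
.FT.F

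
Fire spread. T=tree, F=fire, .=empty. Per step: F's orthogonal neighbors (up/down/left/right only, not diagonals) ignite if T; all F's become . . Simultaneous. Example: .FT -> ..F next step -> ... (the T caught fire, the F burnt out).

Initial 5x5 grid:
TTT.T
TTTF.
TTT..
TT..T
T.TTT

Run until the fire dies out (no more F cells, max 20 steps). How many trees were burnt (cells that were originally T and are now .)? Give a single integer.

Answer: 12

Derivation:
Step 1: +1 fires, +1 burnt (F count now 1)
Step 2: +3 fires, +1 burnt (F count now 3)
Step 3: +3 fires, +3 burnt (F count now 3)
Step 4: +3 fires, +3 burnt (F count now 3)
Step 5: +1 fires, +3 burnt (F count now 1)
Step 6: +1 fires, +1 burnt (F count now 1)
Step 7: +0 fires, +1 burnt (F count now 0)
Fire out after step 7
Initially T: 17, now '.': 20
Total burnt (originally-T cells now '.'): 12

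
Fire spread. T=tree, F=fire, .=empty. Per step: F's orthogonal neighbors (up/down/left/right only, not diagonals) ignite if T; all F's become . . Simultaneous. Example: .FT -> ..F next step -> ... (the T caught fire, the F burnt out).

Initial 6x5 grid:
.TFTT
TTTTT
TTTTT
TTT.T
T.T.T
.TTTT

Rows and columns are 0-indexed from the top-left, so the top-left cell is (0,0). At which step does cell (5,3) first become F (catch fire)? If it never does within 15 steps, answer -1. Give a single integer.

Step 1: cell (5,3)='T' (+3 fires, +1 burnt)
Step 2: cell (5,3)='T' (+4 fires, +3 burnt)
Step 3: cell (5,3)='T' (+5 fires, +4 burnt)
Step 4: cell (5,3)='T' (+4 fires, +5 burnt)
Step 5: cell (5,3)='T' (+3 fires, +4 burnt)
Step 6: cell (5,3)='F' (+4 fires, +3 burnt)
  -> target ignites at step 6
Step 7: cell (5,3)='.' (+1 fires, +4 burnt)
Step 8: cell (5,3)='.' (+0 fires, +1 burnt)
  fire out at step 8

6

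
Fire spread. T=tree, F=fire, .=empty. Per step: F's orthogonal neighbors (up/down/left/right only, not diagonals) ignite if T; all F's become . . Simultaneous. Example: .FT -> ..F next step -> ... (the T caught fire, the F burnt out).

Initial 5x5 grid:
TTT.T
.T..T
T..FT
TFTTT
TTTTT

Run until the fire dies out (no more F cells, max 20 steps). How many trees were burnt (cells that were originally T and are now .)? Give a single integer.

Step 1: +5 fires, +2 burnt (F count now 5)
Step 2: +6 fires, +5 burnt (F count now 6)
Step 3: +2 fires, +6 burnt (F count now 2)
Step 4: +0 fires, +2 burnt (F count now 0)
Fire out after step 4
Initially T: 17, now '.': 21
Total burnt (originally-T cells now '.'): 13

Answer: 13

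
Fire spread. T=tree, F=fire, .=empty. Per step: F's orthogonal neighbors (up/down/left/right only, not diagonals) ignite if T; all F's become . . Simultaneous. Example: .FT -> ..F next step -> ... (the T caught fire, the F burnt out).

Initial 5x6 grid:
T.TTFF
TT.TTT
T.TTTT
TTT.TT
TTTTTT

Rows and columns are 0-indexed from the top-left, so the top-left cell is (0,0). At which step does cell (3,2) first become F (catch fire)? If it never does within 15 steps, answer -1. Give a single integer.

Step 1: cell (3,2)='T' (+3 fires, +2 burnt)
Step 2: cell (3,2)='T' (+4 fires, +3 burnt)
Step 3: cell (3,2)='T' (+3 fires, +4 burnt)
Step 4: cell (3,2)='T' (+3 fires, +3 burnt)
Step 5: cell (3,2)='F' (+2 fires, +3 burnt)
  -> target ignites at step 5
Step 6: cell (3,2)='.' (+2 fires, +2 burnt)
Step 7: cell (3,2)='.' (+2 fires, +2 burnt)
Step 8: cell (3,2)='.' (+2 fires, +2 burnt)
Step 9: cell (3,2)='.' (+1 fires, +2 burnt)
Step 10: cell (3,2)='.' (+2 fires, +1 burnt)
Step 11: cell (3,2)='.' (+0 fires, +2 burnt)
  fire out at step 11

5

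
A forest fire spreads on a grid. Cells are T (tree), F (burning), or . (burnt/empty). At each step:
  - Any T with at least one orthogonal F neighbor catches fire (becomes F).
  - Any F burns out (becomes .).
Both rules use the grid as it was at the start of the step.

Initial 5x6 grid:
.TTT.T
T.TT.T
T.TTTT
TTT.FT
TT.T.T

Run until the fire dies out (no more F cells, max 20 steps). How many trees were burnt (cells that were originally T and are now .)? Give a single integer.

Step 1: +2 fires, +1 burnt (F count now 2)
Step 2: +3 fires, +2 burnt (F count now 3)
Step 3: +3 fires, +3 burnt (F count now 3)
Step 4: +4 fires, +3 burnt (F count now 4)
Step 5: +2 fires, +4 burnt (F count now 2)
Step 6: +3 fires, +2 burnt (F count now 3)
Step 7: +2 fires, +3 burnt (F count now 2)
Step 8: +1 fires, +2 burnt (F count now 1)
Step 9: +0 fires, +1 burnt (F count now 0)
Fire out after step 9
Initially T: 21, now '.': 29
Total burnt (originally-T cells now '.'): 20

Answer: 20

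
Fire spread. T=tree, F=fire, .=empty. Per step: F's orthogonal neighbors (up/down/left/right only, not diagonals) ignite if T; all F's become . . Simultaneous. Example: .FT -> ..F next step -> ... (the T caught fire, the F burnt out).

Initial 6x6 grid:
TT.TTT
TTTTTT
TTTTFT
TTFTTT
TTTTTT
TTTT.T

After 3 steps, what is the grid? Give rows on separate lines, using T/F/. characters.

Step 1: 8 trees catch fire, 2 burn out
  TT.TTT
  TTTTFT
  TTFF.F
  TF.FFT
  TTFTTT
  TTTT.T
Step 2: 11 trees catch fire, 8 burn out
  TT.TFT
  TTFF.F
  TF....
  F....F
  TF.FFT
  TTFT.T
Step 3: 8 trees catch fire, 11 burn out
  TT.F.F
  TF....
  F.....
  ......
  F....F
  TF.F.T

TT.F.F
TF....
F.....
......
F....F
TF.F.T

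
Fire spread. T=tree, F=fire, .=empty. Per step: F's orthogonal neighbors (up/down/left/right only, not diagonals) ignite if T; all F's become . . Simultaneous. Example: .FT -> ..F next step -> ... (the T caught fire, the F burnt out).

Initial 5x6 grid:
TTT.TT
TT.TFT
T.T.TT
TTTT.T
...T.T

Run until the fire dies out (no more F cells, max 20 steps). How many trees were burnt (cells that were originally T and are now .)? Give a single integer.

Step 1: +4 fires, +1 burnt (F count now 4)
Step 2: +2 fires, +4 burnt (F count now 2)
Step 3: +1 fires, +2 burnt (F count now 1)
Step 4: +1 fires, +1 burnt (F count now 1)
Step 5: +0 fires, +1 burnt (F count now 0)
Fire out after step 5
Initially T: 20, now '.': 18
Total burnt (originally-T cells now '.'): 8

Answer: 8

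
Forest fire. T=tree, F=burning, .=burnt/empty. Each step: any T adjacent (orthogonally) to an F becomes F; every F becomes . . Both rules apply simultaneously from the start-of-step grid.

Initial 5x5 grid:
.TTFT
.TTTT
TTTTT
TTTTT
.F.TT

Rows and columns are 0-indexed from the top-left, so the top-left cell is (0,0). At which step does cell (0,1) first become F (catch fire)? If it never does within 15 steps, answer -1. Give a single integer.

Step 1: cell (0,1)='T' (+4 fires, +2 burnt)
Step 2: cell (0,1)='F' (+7 fires, +4 burnt)
  -> target ignites at step 2
Step 3: cell (0,1)='.' (+5 fires, +7 burnt)
Step 4: cell (0,1)='.' (+2 fires, +5 burnt)
Step 5: cell (0,1)='.' (+1 fires, +2 burnt)
Step 6: cell (0,1)='.' (+0 fires, +1 burnt)
  fire out at step 6

2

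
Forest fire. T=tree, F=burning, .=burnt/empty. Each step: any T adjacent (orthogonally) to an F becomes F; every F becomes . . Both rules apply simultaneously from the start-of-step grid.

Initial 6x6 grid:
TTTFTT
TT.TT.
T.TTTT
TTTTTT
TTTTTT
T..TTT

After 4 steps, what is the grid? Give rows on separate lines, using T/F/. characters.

Step 1: 3 trees catch fire, 1 burn out
  TTF.FT
  TT.FT.
  T.TTTT
  TTTTTT
  TTTTTT
  T..TTT
Step 2: 4 trees catch fire, 3 burn out
  TF...F
  TT..F.
  T.TFTT
  TTTTTT
  TTTTTT
  T..TTT
Step 3: 5 trees catch fire, 4 burn out
  F.....
  TF....
  T.F.FT
  TTTFTT
  TTTTTT
  T..TTT
Step 4: 5 trees catch fire, 5 burn out
  ......
  F.....
  T....F
  TTF.FT
  TTTFTT
  T..TTT

......
F.....
T....F
TTF.FT
TTTFTT
T..TTT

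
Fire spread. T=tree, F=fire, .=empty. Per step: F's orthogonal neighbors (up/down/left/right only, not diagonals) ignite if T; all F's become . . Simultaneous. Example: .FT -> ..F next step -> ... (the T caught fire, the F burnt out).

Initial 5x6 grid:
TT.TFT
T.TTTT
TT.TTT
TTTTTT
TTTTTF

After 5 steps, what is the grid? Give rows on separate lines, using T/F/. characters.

Step 1: 5 trees catch fire, 2 burn out
  TT.F.F
  T.TTFT
  TT.TTT
  TTTTTF
  TTTTF.
Step 2: 6 trees catch fire, 5 burn out
  TT....
  T.TF.F
  TT.TFF
  TTTTF.
  TTTF..
Step 3: 4 trees catch fire, 6 burn out
  TT....
  T.F...
  TT.F..
  TTTF..
  TTF...
Step 4: 2 trees catch fire, 4 burn out
  TT....
  T.....
  TT....
  TTF...
  TF....
Step 5: 2 trees catch fire, 2 burn out
  TT....
  T.....
  TT....
  TF....
  F.....

TT....
T.....
TT....
TF....
F.....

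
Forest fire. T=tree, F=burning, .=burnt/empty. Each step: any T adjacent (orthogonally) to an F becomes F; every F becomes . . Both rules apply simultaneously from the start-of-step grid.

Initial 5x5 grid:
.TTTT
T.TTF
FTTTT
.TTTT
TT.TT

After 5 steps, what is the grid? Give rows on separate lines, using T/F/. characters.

Step 1: 5 trees catch fire, 2 burn out
  .TTTF
  F.TF.
  .FTTF
  .TTTT
  TT.TT
Step 2: 6 trees catch fire, 5 burn out
  .TTF.
  ..F..
  ..FF.
  .FTTF
  TT.TT
Step 3: 5 trees catch fire, 6 burn out
  .TF..
  .....
  .....
  ..FF.
  TF.TF
Step 4: 3 trees catch fire, 5 burn out
  .F...
  .....
  .....
  .....
  F..F.
Step 5: 0 trees catch fire, 3 burn out
  .....
  .....
  .....
  .....
  .....

.....
.....
.....
.....
.....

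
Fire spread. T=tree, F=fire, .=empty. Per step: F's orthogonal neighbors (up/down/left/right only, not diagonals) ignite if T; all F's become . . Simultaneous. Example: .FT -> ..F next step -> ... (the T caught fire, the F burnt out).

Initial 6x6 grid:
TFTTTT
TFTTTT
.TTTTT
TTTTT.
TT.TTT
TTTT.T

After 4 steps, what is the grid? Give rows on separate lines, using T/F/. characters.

Step 1: 5 trees catch fire, 2 burn out
  F.FTTT
  F.FTTT
  .FTTTT
  TTTTT.
  TT.TTT
  TTTT.T
Step 2: 4 trees catch fire, 5 burn out
  ...FTT
  ...FTT
  ..FTTT
  TFTTT.
  TT.TTT
  TTTT.T
Step 3: 6 trees catch fire, 4 burn out
  ....FT
  ....FT
  ...FTT
  F.FTT.
  TF.TTT
  TTTT.T
Step 4: 6 trees catch fire, 6 burn out
  .....F
  .....F
  ....FT
  ...FT.
  F..TTT
  TFTT.T

.....F
.....F
....FT
...FT.
F..TTT
TFTT.T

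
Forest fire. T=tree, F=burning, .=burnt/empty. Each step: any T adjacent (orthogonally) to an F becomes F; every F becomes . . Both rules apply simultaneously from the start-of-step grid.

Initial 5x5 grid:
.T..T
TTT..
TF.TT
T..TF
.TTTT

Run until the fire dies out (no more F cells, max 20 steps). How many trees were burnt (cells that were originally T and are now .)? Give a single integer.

Step 1: +5 fires, +2 burnt (F count now 5)
Step 2: +6 fires, +5 burnt (F count now 6)
Step 3: +1 fires, +6 burnt (F count now 1)
Step 4: +1 fires, +1 burnt (F count now 1)
Step 5: +0 fires, +1 burnt (F count now 0)
Fire out after step 5
Initially T: 14, now '.': 24
Total burnt (originally-T cells now '.'): 13

Answer: 13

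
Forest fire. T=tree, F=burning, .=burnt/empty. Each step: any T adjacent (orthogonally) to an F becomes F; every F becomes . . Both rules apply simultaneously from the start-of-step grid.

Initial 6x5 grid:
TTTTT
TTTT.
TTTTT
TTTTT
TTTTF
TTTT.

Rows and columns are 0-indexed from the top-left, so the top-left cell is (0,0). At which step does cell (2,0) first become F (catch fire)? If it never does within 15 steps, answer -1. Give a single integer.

Step 1: cell (2,0)='T' (+2 fires, +1 burnt)
Step 2: cell (2,0)='T' (+4 fires, +2 burnt)
Step 3: cell (2,0)='T' (+4 fires, +4 burnt)
Step 4: cell (2,0)='T' (+5 fires, +4 burnt)
Step 5: cell (2,0)='T' (+5 fires, +5 burnt)
Step 6: cell (2,0)='F' (+4 fires, +5 burnt)
  -> target ignites at step 6
Step 7: cell (2,0)='.' (+2 fires, +4 burnt)
Step 8: cell (2,0)='.' (+1 fires, +2 burnt)
Step 9: cell (2,0)='.' (+0 fires, +1 burnt)
  fire out at step 9

6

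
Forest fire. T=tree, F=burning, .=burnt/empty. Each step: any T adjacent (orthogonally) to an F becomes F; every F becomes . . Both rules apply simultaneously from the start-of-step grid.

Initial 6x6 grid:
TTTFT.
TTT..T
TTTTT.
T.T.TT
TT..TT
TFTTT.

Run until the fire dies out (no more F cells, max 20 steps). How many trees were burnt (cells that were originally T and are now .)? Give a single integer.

Answer: 24

Derivation:
Step 1: +5 fires, +2 burnt (F count now 5)
Step 2: +4 fires, +5 burnt (F count now 4)
Step 3: +5 fires, +4 burnt (F count now 5)
Step 4: +6 fires, +5 burnt (F count now 6)
Step 5: +3 fires, +6 burnt (F count now 3)
Step 6: +1 fires, +3 burnt (F count now 1)
Step 7: +0 fires, +1 burnt (F count now 0)
Fire out after step 7
Initially T: 25, now '.': 35
Total burnt (originally-T cells now '.'): 24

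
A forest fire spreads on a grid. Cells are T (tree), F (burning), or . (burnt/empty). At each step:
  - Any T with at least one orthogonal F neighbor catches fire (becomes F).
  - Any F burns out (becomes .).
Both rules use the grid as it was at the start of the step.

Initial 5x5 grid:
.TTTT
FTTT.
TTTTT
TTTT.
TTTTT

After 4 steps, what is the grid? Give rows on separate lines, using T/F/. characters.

Step 1: 2 trees catch fire, 1 burn out
  .TTTT
  .FTT.
  FTTTT
  TTTT.
  TTTTT
Step 2: 4 trees catch fire, 2 burn out
  .FTTT
  ..FT.
  .FTTT
  FTTT.
  TTTTT
Step 3: 5 trees catch fire, 4 burn out
  ..FTT
  ...F.
  ..FTT
  .FTT.
  FTTTT
Step 4: 4 trees catch fire, 5 burn out
  ...FT
  .....
  ...FT
  ..FT.
  .FTTT

...FT
.....
...FT
..FT.
.FTTT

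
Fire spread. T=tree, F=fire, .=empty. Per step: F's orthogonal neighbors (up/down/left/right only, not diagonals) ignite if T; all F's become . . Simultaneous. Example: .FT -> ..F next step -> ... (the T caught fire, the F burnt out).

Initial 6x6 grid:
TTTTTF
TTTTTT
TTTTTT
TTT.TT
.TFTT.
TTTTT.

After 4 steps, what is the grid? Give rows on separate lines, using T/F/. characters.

Step 1: 6 trees catch fire, 2 burn out
  TTTTF.
  TTTTTF
  TTTTTT
  TTF.TT
  .F.FT.
  TTFTT.
Step 2: 8 trees catch fire, 6 burn out
  TTTF..
  TTTTF.
  TTFTTF
  TF..TT
  ....F.
  TF.FT.
Step 3: 11 trees catch fire, 8 burn out
  TTF...
  TTFF..
  TF.FF.
  F...FF
  ......
  F...F.
Step 4: 3 trees catch fire, 11 burn out
  TF....
  TF....
  F.....
  ......
  ......
  ......

TF....
TF....
F.....
......
......
......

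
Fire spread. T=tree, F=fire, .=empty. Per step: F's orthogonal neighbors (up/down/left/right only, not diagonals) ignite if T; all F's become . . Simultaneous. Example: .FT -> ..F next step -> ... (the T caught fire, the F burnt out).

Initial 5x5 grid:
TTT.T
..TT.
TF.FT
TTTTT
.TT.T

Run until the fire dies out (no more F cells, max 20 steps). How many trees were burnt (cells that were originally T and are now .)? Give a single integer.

Answer: 15

Derivation:
Step 1: +5 fires, +2 burnt (F count now 5)
Step 2: +5 fires, +5 burnt (F count now 5)
Step 3: +3 fires, +5 burnt (F count now 3)
Step 4: +1 fires, +3 burnt (F count now 1)
Step 5: +1 fires, +1 burnt (F count now 1)
Step 6: +0 fires, +1 burnt (F count now 0)
Fire out after step 6
Initially T: 16, now '.': 24
Total burnt (originally-T cells now '.'): 15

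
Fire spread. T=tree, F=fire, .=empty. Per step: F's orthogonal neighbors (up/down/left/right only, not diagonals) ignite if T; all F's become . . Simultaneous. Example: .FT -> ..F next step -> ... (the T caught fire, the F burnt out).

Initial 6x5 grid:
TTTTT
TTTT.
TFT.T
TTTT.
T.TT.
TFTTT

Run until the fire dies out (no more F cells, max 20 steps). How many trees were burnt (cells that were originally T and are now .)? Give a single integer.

Answer: 22

Derivation:
Step 1: +6 fires, +2 burnt (F count now 6)
Step 2: +8 fires, +6 burnt (F count now 8)
Step 3: +6 fires, +8 burnt (F count now 6)
Step 4: +1 fires, +6 burnt (F count now 1)
Step 5: +1 fires, +1 burnt (F count now 1)
Step 6: +0 fires, +1 burnt (F count now 0)
Fire out after step 6
Initially T: 23, now '.': 29
Total burnt (originally-T cells now '.'): 22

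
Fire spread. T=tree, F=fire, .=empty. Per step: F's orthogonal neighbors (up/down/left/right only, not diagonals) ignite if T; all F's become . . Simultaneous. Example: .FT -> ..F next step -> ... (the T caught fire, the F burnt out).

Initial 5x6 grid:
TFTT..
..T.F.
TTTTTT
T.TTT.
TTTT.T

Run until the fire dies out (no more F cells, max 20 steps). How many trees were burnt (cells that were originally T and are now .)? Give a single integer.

Step 1: +3 fires, +2 burnt (F count now 3)
Step 2: +5 fires, +3 burnt (F count now 5)
Step 3: +2 fires, +5 burnt (F count now 2)
Step 4: +3 fires, +2 burnt (F count now 3)
Step 5: +2 fires, +3 burnt (F count now 2)
Step 6: +2 fires, +2 burnt (F count now 2)
Step 7: +1 fires, +2 burnt (F count now 1)
Step 8: +0 fires, +1 burnt (F count now 0)
Fire out after step 8
Initially T: 19, now '.': 29
Total burnt (originally-T cells now '.'): 18

Answer: 18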